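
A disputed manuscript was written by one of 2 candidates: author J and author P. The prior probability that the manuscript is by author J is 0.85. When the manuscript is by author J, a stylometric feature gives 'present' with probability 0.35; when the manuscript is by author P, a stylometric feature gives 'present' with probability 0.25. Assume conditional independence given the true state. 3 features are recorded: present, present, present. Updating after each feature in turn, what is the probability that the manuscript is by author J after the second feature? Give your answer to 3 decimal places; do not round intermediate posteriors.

After 'present': P(author J) = 0.35·0.8500 / (0.35·0.8500 + 0.25·0.1500) ≈ 0.8881
After 'present': P(author J) = 0.35·0.8881 / (0.35·0.8881 + 0.25·0.1119) ≈ 0.9174

0.917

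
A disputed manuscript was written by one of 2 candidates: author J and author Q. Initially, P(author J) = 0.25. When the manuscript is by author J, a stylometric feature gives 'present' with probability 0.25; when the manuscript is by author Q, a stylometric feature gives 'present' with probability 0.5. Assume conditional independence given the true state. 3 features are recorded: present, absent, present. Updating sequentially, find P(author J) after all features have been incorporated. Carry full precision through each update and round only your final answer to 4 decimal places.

0.1111

After 'present': P(author J) = 0.25·0.2500 / (0.25·0.2500 + 0.5·0.7500) ≈ 0.1429
After 'absent': P(author J) = 0.75·0.1429 / (0.75·0.1429 + 0.5·0.8571) ≈ 0.2000
After 'present': P(author J) = 0.25·0.2000 / (0.25·0.2000 + 0.5·0.8000) ≈ 0.1111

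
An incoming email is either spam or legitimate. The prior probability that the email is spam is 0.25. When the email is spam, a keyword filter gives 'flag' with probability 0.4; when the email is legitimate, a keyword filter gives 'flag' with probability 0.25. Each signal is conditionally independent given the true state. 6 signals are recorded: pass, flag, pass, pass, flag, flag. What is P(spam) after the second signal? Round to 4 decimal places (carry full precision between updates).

0.2991

Apply Bayes' rule sequentially, carrying P(spam) forward.
After 'pass': P(spam) = 0.6·0.2500 / (0.6·0.2500 + 0.75·0.7500) ≈ 0.2105
After 'flag': P(spam) = 0.4·0.2105 / (0.4·0.2105 + 0.25·0.7895) ≈ 0.2991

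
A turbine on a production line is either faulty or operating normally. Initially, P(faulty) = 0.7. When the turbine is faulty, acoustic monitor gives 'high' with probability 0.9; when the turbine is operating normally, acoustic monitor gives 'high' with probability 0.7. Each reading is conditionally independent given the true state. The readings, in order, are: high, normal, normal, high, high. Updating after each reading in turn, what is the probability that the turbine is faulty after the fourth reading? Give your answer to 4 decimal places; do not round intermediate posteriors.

After 'high': P(faulty) = 0.9·0.7000 / (0.9·0.7000 + 0.7·0.3000) ≈ 0.7500
After 'normal': P(faulty) = 0.1·0.7500 / (0.1·0.7500 + 0.3·0.2500) ≈ 0.5000
After 'normal': P(faulty) = 0.1·0.5000 / (0.1·0.5000 + 0.3·0.5000) ≈ 0.2500
After 'high': P(faulty) = 0.9·0.2500 / (0.9·0.2500 + 0.7·0.7500) ≈ 0.3000

0.3000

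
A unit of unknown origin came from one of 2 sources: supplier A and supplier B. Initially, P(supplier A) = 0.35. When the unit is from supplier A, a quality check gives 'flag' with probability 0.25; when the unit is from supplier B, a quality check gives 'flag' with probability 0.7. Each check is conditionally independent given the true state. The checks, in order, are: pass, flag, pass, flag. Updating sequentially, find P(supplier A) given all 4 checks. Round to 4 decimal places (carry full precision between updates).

After 'pass': P(supplier A) = 0.75·0.3500 / (0.75·0.3500 + 0.3·0.6500) ≈ 0.5738
After 'flag': P(supplier A) = 0.25·0.5738 / (0.25·0.5738 + 0.7·0.4262) ≈ 0.3247
After 'pass': P(supplier A) = 0.75·0.3247 / (0.75·0.3247 + 0.3·0.6753) ≈ 0.5459
After 'flag': P(supplier A) = 0.25·0.5459 / (0.25·0.5459 + 0.7·0.4541) ≈ 0.3003

0.3003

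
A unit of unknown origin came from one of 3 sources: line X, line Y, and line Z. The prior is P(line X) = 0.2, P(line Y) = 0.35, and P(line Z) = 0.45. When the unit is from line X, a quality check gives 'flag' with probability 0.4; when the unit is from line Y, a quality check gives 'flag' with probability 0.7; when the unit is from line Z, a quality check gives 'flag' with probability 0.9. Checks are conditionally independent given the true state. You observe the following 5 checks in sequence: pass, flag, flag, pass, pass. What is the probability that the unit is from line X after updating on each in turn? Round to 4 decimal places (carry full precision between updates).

0.5805

After 'pass': normaliser = 0.6·0.2000 + 0.3·0.3500 + 0.1·0.4500; P(line X) ≈ 0.4444, P(line Y) ≈ 0.3889, P(line Z) ≈ 0.1667
After 'flag': normaliser = 0.4·0.4444 + 0.7·0.3889 + 0.9·0.1667; P(line X) ≈ 0.2963, P(line Y) ≈ 0.4537, P(line Z) ≈ 0.2500
After 'flag': normaliser = 0.4·0.2963 + 0.7·0.4537 + 0.9·0.2500; P(line X) ≈ 0.1793, P(line Y) ≈ 0.4804, P(line Z) ≈ 0.3403
After 'pass': normaliser = 0.6·0.1793 + 0.3·0.4804 + 0.1·0.3403; P(line X) ≈ 0.3765, P(line Y) ≈ 0.5044, P(line Z) ≈ 0.1191
After 'pass': normaliser = 0.6·0.3765 + 0.3·0.5044 + 0.1·0.1191; P(line X) ≈ 0.5805, P(line Y) ≈ 0.3889, P(line Z) ≈ 0.0306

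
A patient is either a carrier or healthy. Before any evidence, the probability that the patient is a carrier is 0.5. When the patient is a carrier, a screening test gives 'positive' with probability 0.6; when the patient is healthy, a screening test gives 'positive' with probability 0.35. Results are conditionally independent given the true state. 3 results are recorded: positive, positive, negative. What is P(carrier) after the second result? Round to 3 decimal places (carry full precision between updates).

After 'positive': P(carrier) = 0.6·0.5000 / (0.6·0.5000 + 0.35·0.5000) ≈ 0.6316
After 'positive': P(carrier) = 0.6·0.6316 / (0.6·0.6316 + 0.35·0.3684) ≈ 0.7461

0.746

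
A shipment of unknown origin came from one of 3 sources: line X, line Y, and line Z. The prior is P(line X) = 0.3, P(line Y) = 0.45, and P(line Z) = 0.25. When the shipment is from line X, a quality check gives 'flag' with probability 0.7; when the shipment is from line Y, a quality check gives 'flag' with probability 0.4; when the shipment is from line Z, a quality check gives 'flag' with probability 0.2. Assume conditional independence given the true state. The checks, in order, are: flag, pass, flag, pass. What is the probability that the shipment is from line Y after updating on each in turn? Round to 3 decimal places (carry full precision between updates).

After 'flag': normaliser = 0.7·0.3000 + 0.4·0.4500 + 0.2·0.2500; P(line X) ≈ 0.4773, P(line Y) ≈ 0.4091, P(line Z) ≈ 0.1136
After 'pass': normaliser = 0.3·0.4773 + 0.6·0.4091 + 0.8·0.1136; P(line X) ≈ 0.2986, P(line Y) ≈ 0.5118, P(line Z) ≈ 0.1896
After 'flag': normaliser = 0.7·0.2986 + 0.4·0.5118 + 0.2·0.1896; P(line X) ≈ 0.4627, P(line Y) ≈ 0.4533, P(line Z) ≈ 0.0839
After 'pass': normaliser = 0.3·0.4627 + 0.6·0.4533 + 0.8·0.0839; P(line X) ≈ 0.2905, P(line Y) ≈ 0.5690, P(line Z) ≈ 0.1405

0.569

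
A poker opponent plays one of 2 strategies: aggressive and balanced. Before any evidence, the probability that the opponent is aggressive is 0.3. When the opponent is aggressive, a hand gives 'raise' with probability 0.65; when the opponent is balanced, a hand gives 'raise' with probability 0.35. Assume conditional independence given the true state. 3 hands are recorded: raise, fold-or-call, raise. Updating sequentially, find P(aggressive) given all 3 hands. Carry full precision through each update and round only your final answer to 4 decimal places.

After 'raise': P(aggressive) = 0.65·0.3000 / (0.65·0.3000 + 0.35·0.7000) ≈ 0.4432
After 'fold-or-call': P(aggressive) = 0.35·0.4432 / (0.35·0.4432 + 0.65·0.5568) ≈ 0.3000
After 'raise': P(aggressive) = 0.65·0.3000 / (0.65·0.3000 + 0.35·0.7000) ≈ 0.4432

0.4432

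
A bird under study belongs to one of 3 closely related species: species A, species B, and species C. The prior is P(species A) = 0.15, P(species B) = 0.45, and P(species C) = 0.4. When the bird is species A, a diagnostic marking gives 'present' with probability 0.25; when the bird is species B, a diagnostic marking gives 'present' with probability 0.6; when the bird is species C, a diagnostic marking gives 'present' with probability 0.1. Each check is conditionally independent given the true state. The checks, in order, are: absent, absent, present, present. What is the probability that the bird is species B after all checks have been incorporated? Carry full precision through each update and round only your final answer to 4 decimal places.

0.7528

Apply Bayes' rule sequentially, carrying P(species B) forward.
After 'absent': normaliser = 0.75·0.1500 + 0.4·0.4500 + 0.9·0.4000; P(species A) ≈ 0.1724, P(species B) ≈ 0.2759, P(species C) ≈ 0.5517
After 'absent': normaliser = 0.75·0.1724 + 0.4·0.2759 + 0.9·0.5517; P(species A) ≈ 0.1756, P(species B) ≈ 0.1499, P(species C) ≈ 0.6745
After 'present': normaliser = 0.25·0.1756 + 0.6·0.1499 + 0.1·0.6745; P(species A) ≈ 0.2182, P(species B) ≈ 0.4468, P(species C) ≈ 0.3351
After 'present': normaliser = 0.25·0.2182 + 0.6·0.4468 + 0.1·0.3351; P(species A) ≈ 0.1531, P(species B) ≈ 0.7528, P(species C) ≈ 0.0941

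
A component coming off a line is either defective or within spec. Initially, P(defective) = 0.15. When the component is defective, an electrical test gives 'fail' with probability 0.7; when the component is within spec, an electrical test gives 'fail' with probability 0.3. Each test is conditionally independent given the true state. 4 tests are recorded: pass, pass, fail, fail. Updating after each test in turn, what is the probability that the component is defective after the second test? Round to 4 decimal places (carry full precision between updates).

0.0314

After 'pass': P(defective) = 0.3·0.1500 / (0.3·0.1500 + 0.7·0.8500) ≈ 0.0703
After 'pass': P(defective) = 0.3·0.0703 / (0.3·0.0703 + 0.7·0.9297) ≈ 0.0314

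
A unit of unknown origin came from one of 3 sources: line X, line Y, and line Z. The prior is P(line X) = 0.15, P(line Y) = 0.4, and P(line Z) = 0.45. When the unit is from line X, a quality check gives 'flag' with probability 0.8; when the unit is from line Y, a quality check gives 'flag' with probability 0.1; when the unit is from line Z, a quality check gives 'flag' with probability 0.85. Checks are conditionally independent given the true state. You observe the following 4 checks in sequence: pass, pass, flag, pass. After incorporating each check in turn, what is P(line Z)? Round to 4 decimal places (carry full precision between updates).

Apply Bayes' rule sequentially, carrying P(line Z) forward.
After 'pass': normaliser = 0.2·0.1500 + 0.9·0.4000 + 0.15·0.4500; P(line X) ≈ 0.0656, P(line Y) ≈ 0.7869, P(line Z) ≈ 0.1475
After 'pass': normaliser = 0.2·0.0656 + 0.9·0.7869 + 0.15·0.1475; P(line X) ≈ 0.0176, P(line Y) ≈ 0.9526, P(line Z) ≈ 0.0298
After 'flag': normaliser = 0.8·0.0176 + 0.1·0.9526 + 0.85·0.0298; P(line X) ≈ 0.1048, P(line Y) ≈ 0.7073, P(line Z) ≈ 0.1879
After 'pass': normaliser = 0.2·0.1048 + 0.9·0.7073 + 0.15·0.1879; P(line X) ≈ 0.0306, P(line Y) ≈ 0.9283, P(line Z) ≈ 0.0411

0.0411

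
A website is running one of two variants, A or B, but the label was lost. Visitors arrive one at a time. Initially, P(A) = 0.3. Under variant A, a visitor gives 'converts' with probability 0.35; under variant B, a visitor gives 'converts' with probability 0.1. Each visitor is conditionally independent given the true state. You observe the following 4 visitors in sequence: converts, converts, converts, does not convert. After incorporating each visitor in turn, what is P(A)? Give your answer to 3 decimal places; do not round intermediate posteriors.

After 'converts': P(A) = 0.35·0.3000 / (0.35·0.3000 + 0.1·0.7000) ≈ 0.6000
After 'converts': P(A) = 0.35·0.6000 / (0.35·0.6000 + 0.1·0.4000) ≈ 0.8400
After 'converts': P(A) = 0.35·0.8400 / (0.35·0.8400 + 0.1·0.1600) ≈ 0.9484
After 'does not convert': P(A) = 0.65·0.9484 / (0.65·0.9484 + 0.9·0.0516) ≈ 0.9299

0.930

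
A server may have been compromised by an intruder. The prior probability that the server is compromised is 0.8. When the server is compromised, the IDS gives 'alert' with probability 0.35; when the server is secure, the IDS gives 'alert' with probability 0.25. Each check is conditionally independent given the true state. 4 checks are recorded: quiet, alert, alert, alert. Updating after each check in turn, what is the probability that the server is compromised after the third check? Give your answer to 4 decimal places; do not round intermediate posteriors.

0.8717

After 'quiet': P(compromised) = 0.65·0.8000 / (0.65·0.8000 + 0.75·0.2000) ≈ 0.7761
After 'alert': P(compromised) = 0.35·0.7761 / (0.35·0.7761 + 0.25·0.2239) ≈ 0.8292
After 'alert': P(compromised) = 0.35·0.8292 / (0.35·0.8292 + 0.25·0.1708) ≈ 0.8717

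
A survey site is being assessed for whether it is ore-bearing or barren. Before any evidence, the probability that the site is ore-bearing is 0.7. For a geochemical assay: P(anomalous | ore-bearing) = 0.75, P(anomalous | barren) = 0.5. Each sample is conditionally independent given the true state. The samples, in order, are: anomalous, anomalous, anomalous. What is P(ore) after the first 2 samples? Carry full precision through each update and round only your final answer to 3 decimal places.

0.840

After 'anomalous': P(ore) = 0.75·0.7000 / (0.75·0.7000 + 0.5·0.3000) ≈ 0.7778
After 'anomalous': P(ore) = 0.75·0.7778 / (0.75·0.7778 + 0.5·0.2222) ≈ 0.8400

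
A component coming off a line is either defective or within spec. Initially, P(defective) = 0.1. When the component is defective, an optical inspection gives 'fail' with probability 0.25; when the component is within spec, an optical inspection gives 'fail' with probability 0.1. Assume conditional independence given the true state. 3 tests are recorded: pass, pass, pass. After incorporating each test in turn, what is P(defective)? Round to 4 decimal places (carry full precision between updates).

0.0604

After 'pass': P(defective) = 0.75·0.1000 / (0.75·0.1000 + 0.9·0.9000) ≈ 0.0847
After 'pass': P(defective) = 0.75·0.0847 / (0.75·0.0847 + 0.9·0.9153) ≈ 0.0716
After 'pass': P(defective) = 0.75·0.0716 / (0.75·0.0716 + 0.9·0.9284) ≈ 0.0604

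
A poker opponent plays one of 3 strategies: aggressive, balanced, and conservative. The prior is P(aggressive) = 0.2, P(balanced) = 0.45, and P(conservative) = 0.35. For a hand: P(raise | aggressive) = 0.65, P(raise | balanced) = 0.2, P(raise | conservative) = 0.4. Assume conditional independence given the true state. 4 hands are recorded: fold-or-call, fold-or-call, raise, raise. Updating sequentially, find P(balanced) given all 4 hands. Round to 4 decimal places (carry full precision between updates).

0.2741

After 'fold-or-call': normaliser = 0.35·0.2000 + 0.8·0.4500 + 0.6·0.3500; P(aggressive) ≈ 0.1094, P(balanced) ≈ 0.5625, P(conservative) ≈ 0.3281
After 'fold-or-call': normaliser = 0.35·0.1094 + 0.8·0.5625 + 0.6·0.3281; P(aggressive) ≈ 0.0559, P(balanced) ≈ 0.6568, P(conservative) ≈ 0.2873
After 'raise': normaliser = 0.65·0.0559 + 0.2·0.6568 + 0.4·0.2873; P(aggressive) ≈ 0.1285, P(balanced) ≈ 0.4648, P(conservative) ≈ 0.4067
After 'raise': normaliser = 0.65·0.1285 + 0.2·0.4648 + 0.4·0.4067; P(aggressive) ≈ 0.2463, P(balanced) ≈ 0.2741, P(conservative) ≈ 0.4796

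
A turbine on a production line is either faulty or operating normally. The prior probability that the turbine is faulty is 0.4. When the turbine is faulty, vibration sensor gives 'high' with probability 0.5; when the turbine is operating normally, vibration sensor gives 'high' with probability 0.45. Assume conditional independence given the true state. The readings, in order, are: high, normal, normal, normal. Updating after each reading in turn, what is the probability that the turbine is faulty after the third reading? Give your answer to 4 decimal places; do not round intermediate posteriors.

Apply Bayes' rule sequentially, carrying P(faulty) forward.
After 'high': P(faulty) = 0.5·0.4000 / (0.5·0.4000 + 0.45·0.6000) ≈ 0.4255
After 'normal': P(faulty) = 0.5·0.4255 / (0.5·0.4255 + 0.55·0.5745) ≈ 0.4024
After 'normal': P(faulty) = 0.5·0.4024 / (0.5·0.4024 + 0.55·0.5976) ≈ 0.3797

0.3797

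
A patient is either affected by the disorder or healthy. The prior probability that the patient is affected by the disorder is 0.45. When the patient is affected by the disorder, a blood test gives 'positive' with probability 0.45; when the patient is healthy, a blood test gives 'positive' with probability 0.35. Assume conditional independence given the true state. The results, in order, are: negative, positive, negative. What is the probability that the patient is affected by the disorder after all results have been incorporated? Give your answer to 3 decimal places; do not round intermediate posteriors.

After 'negative': P(affected) = 0.55·0.4500 / (0.55·0.4500 + 0.65·0.5500) ≈ 0.4091
After 'positive': P(affected) = 0.45·0.4091 / (0.45·0.4091 + 0.35·0.5909) ≈ 0.4709
After 'negative': P(affected) = 0.55·0.4709 / (0.55·0.4709 + 0.65·0.5291) ≈ 0.4296

0.430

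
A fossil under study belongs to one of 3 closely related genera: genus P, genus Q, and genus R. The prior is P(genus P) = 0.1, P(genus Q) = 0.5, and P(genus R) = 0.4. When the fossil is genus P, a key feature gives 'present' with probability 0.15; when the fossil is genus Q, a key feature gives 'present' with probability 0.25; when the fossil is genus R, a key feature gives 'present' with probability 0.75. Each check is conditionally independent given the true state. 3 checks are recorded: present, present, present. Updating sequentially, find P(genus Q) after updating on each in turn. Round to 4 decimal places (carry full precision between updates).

0.0442

After 'present': normaliser = 0.15·0.1000 + 0.25·0.5000 + 0.75·0.4000; P(genus P) ≈ 0.0341, P(genus Q) ≈ 0.2841, P(genus R) ≈ 0.6818
After 'present': normaliser = 0.15·0.0341 + 0.25·0.2841 + 0.75·0.6818; P(genus P) ≈ 0.0087, P(genus Q) ≈ 0.1209, P(genus R) ≈ 0.8704
After 'present': normaliser = 0.15·0.0087 + 0.25·0.1209 + 0.75·0.8704; P(genus P) ≈ 0.0019, P(genus Q) ≈ 0.0442, P(genus R) ≈ 0.9539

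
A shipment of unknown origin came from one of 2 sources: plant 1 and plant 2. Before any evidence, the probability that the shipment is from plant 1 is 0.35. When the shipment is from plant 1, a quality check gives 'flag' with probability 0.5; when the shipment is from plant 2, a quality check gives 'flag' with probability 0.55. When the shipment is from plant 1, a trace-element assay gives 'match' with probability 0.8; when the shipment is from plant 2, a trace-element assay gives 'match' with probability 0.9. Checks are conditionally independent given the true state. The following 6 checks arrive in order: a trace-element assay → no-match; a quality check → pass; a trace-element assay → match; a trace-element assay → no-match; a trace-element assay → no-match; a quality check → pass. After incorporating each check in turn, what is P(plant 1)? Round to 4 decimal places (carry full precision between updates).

After a trace-element assay='no-match': P(plant 1) = 0.2·0.3500 / (0.2·0.3500 + 0.1·0.6500) ≈ 0.5185
After a quality check='pass': P(plant 1) = 0.5·0.5185 / (0.5·0.5185 + 0.45·0.4815) ≈ 0.5447
After a trace-element assay='match': P(plant 1) = 0.8·0.5447 / (0.8·0.5447 + 0.9·0.4553) ≈ 0.5154
After a trace-element assay='no-match': P(plant 1) = 0.2·0.5154 / (0.2·0.5154 + 0.1·0.4846) ≈ 0.6802
After a trace-element assay='no-match': P(plant 1) = 0.2·0.6802 / (0.2·0.6802 + 0.1·0.3198) ≈ 0.8097
After a quality check='pass': P(plant 1) = 0.5·0.8097 / (0.5·0.8097 + 0.45·0.1903) ≈ 0.8254

0.8254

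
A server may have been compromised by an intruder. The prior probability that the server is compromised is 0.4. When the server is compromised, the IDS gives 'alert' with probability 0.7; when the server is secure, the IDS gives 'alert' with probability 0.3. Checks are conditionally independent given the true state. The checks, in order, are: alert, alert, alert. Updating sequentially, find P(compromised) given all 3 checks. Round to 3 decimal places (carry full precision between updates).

After 'alert': P(compromised) = 0.7·0.4000 / (0.7·0.4000 + 0.3·0.6000) ≈ 0.6087
After 'alert': P(compromised) = 0.7·0.6087 / (0.7·0.6087 + 0.3·0.3913) ≈ 0.7840
After 'alert': P(compromised) = 0.7·0.7840 / (0.7·0.7840 + 0.3·0.2160) ≈ 0.8944

0.894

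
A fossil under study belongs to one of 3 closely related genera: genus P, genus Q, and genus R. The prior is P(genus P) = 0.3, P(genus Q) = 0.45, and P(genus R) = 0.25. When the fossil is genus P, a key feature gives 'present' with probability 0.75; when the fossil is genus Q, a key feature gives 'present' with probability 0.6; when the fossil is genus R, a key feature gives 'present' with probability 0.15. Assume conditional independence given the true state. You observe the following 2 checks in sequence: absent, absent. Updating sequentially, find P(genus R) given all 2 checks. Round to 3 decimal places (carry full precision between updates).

0.666

Each posterior becomes the prior for the next update.
After 'absent': normaliser = 0.25·0.3000 + 0.4·0.4500 + 0.85·0.2500; P(genus P) ≈ 0.1604, P(genus Q) ≈ 0.3850, P(genus R) ≈ 0.4545
After 'absent': normaliser = 0.25·0.1604 + 0.4·0.3850 + 0.85·0.4545; P(genus P) ≈ 0.0691, P(genus Q) ≈ 0.2653, P(genus R) ≈ 0.6656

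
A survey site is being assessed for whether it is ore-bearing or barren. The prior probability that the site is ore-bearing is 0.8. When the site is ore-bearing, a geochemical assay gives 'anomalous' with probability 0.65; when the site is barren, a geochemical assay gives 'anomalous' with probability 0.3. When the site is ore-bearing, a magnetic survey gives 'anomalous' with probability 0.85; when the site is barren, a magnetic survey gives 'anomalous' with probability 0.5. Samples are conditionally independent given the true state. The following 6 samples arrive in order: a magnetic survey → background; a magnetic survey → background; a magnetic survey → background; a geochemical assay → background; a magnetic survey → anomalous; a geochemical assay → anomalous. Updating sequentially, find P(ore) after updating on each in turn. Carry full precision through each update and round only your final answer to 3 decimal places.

0.166

After a magnetic survey='background': P(ore) = 0.15·0.8000 / (0.15·0.8000 + 0.5·0.2000) ≈ 0.5455
After a magnetic survey='background': P(ore) = 0.15·0.5455 / (0.15·0.5455 + 0.5·0.4545) ≈ 0.2647
After a magnetic survey='background': P(ore) = 0.15·0.2647 / (0.15·0.2647 + 0.5·0.7353) ≈ 0.0975
After a geochemical assay='background': P(ore) = 0.35·0.0975 / (0.35·0.0975 + 0.7·0.9025) ≈ 0.0512
After a magnetic survey='anomalous': P(ore) = 0.85·0.0512 / (0.85·0.0512 + 0.5·0.9488) ≈ 0.0841
After a geochemical assay='anomalous': P(ore) = 0.65·0.0841 / (0.65·0.0841 + 0.3·0.9159) ≈ 0.1659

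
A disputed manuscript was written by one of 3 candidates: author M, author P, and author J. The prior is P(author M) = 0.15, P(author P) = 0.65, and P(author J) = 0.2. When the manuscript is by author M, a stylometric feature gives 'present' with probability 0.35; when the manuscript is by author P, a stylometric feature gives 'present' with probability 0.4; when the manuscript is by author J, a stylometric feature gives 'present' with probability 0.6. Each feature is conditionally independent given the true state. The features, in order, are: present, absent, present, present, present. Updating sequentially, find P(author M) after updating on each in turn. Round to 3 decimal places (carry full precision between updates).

After 'present': normaliser = 0.35·0.1500 + 0.4·0.6500 + 0.6·0.2000; P(author M) ≈ 0.1214, P(author P) ≈ 0.6012, P(author J) ≈ 0.2775
After 'absent': normaliser = 0.65·0.1214 + 0.6·0.6012 + 0.4·0.2775; P(author M) ≈ 0.1433, P(author P) ≈ 0.6551, P(author J) ≈ 0.2016
After 'present': normaliser = 0.35·0.1433 + 0.4·0.6551 + 0.6·0.2016; P(author M) ≈ 0.1158, P(author P) ≈ 0.6050, P(author J) ≈ 0.2792
After 'present': normaliser = 0.35·0.1158 + 0.4·0.6050 + 0.6·0.2792; P(author M) ≈ 0.0901, P(author P) ≈ 0.5377, P(author J) ≈ 0.3723
After 'present': normaliser = 0.35·0.0901 + 0.4·0.5377 + 0.6·0.3723; P(author M) ≈ 0.0671, P(author P) ≈ 0.4577, P(author J) ≈ 0.4753

0.067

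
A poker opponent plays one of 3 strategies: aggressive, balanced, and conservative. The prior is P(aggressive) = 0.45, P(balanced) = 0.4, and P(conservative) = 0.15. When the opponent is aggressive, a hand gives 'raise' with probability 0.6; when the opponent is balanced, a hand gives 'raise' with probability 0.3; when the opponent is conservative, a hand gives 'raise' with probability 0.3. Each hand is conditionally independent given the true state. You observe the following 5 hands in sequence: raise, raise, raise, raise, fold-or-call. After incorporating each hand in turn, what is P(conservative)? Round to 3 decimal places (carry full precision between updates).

0.032

After 'raise': normaliser = 0.6·0.4500 + 0.3·0.4000 + 0.3·0.1500; P(aggressive) ≈ 0.6207, P(balanced) ≈ 0.2759, P(conservative) ≈ 0.1034
After 'raise': normaliser = 0.6·0.6207 + 0.3·0.2759 + 0.3·0.1034; P(aggressive) ≈ 0.7660, P(balanced) ≈ 0.1702, P(conservative) ≈ 0.0638
After 'raise': normaliser = 0.6·0.7660 + 0.3·0.1702 + 0.3·0.0638; P(aggressive) ≈ 0.8675, P(balanced) ≈ 0.0964, P(conservative) ≈ 0.0361
After 'raise': normaliser = 0.6·0.8675 + 0.3·0.0964 + 0.3·0.0361; P(aggressive) ≈ 0.9290, P(balanced) ≈ 0.0516, P(conservative) ≈ 0.0194
After 'fold-or-call': normaliser = 0.4·0.9290 + 0.7·0.0516 + 0.7·0.0194; P(aggressive) ≈ 0.8821, P(balanced) ≈ 0.0858, P(conservative) ≈ 0.0322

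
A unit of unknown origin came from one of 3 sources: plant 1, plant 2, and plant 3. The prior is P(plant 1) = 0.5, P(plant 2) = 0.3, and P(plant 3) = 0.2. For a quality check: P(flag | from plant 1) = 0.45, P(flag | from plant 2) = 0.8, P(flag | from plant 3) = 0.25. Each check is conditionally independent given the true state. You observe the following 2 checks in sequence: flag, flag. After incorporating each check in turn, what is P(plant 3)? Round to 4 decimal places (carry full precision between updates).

0.0409

After 'flag': normaliser = 0.45·0.5000 + 0.8·0.3000 + 0.25·0.2000; P(plant 1) ≈ 0.4369, P(plant 2) ≈ 0.4660, P(plant 3) ≈ 0.0971
After 'flag': normaliser = 0.45·0.4369 + 0.8·0.4660 + 0.25·0.0971; P(plant 1) ≈ 0.3312, P(plant 2) ≈ 0.6280, P(plant 3) ≈ 0.0409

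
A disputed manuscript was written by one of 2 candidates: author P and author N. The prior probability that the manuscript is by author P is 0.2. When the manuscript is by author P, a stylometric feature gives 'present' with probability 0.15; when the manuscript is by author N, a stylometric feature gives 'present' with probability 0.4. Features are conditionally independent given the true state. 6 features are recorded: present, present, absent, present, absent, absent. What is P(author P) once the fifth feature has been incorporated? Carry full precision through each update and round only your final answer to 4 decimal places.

After 'present': P(author P) = 0.15·0.2000 / (0.15·0.2000 + 0.4·0.8000) ≈ 0.0857
After 'present': P(author P) = 0.15·0.0857 / (0.15·0.0857 + 0.4·0.9143) ≈ 0.0340
After 'absent': P(author P) = 0.85·0.0340 / (0.85·0.0340 + 0.6·0.9660) ≈ 0.0474
After 'present': P(author P) = 0.15·0.0474 / (0.15·0.0474 + 0.4·0.9526) ≈ 0.0183
After 'absent': P(author P) = 0.85·0.0183 / (0.85·0.0183 + 0.6·0.9817) ≈ 0.0258

0.0258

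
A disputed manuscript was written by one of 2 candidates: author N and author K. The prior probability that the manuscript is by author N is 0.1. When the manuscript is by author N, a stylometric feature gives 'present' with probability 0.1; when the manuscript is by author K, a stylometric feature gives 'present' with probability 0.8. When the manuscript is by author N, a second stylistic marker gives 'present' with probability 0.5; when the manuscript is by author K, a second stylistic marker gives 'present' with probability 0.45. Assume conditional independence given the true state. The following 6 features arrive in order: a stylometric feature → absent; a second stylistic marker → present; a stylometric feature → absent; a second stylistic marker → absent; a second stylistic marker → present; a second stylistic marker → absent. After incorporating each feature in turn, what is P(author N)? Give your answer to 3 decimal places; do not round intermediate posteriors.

0.697

After a stylometric feature='absent': P(author N) = 0.9·0.1000 / (0.9·0.1000 + 0.2·0.9000) ≈ 0.3333
After a second stylistic marker='present': P(author N) = 0.5·0.3333 / (0.5·0.3333 + 0.45·0.6667) ≈ 0.3571
After a stylometric feature='absent': P(author N) = 0.9·0.3571 / (0.9·0.3571 + 0.2·0.6429) ≈ 0.7143
After a second stylistic marker='absent': P(author N) = 0.5·0.7143 / (0.5·0.7143 + 0.55·0.2857) ≈ 0.6944
After a second stylistic marker='present': P(author N) = 0.5·0.6944 / (0.5·0.6944 + 0.45·0.3056) ≈ 0.7163
After a second stylistic marker='absent': P(author N) = 0.5·0.7163 / (0.5·0.7163 + 0.55·0.2837) ≈ 0.6966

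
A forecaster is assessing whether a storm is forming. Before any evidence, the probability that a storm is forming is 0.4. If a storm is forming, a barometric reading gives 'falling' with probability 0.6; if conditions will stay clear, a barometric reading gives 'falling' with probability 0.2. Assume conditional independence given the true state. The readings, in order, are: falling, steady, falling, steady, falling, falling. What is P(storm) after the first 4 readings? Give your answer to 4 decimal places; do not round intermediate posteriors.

0.6000

Apply Bayes' rule sequentially, carrying P(storm) forward.
After 'falling': P(storm) = 0.6·0.4000 / (0.6·0.4000 + 0.2·0.6000) ≈ 0.6667
After 'steady': P(storm) = 0.4·0.6667 / (0.4·0.6667 + 0.8·0.3333) ≈ 0.5000
After 'falling': P(storm) = 0.6·0.5000 / (0.6·0.5000 + 0.2·0.5000) ≈ 0.7500
After 'steady': P(storm) = 0.4·0.7500 / (0.4·0.7500 + 0.8·0.2500) ≈ 0.6000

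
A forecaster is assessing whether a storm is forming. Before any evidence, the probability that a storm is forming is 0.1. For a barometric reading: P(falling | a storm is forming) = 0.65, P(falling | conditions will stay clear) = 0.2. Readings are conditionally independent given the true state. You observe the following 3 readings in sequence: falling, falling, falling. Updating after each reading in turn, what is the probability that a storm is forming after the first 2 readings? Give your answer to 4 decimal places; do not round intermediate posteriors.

0.5399

After 'falling': P(storm) = 0.65·0.1000 / (0.65·0.1000 + 0.2·0.9000) ≈ 0.2653
After 'falling': P(storm) = 0.65·0.2653 / (0.65·0.2653 + 0.2·0.7347) ≈ 0.5399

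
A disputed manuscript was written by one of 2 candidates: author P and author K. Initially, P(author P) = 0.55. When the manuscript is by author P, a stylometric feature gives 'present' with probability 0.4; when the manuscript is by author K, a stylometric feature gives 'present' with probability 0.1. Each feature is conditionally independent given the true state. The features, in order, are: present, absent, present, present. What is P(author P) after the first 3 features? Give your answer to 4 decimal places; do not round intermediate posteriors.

After 'present': P(author P) = 0.4·0.5500 / (0.4·0.5500 + 0.1·0.4500) ≈ 0.8302
After 'absent': P(author P) = 0.6·0.8302 / (0.6·0.8302 + 0.9·0.1698) ≈ 0.7652
After 'present': P(author P) = 0.4·0.7652 / (0.4·0.7652 + 0.1·0.2348) ≈ 0.9288

0.9288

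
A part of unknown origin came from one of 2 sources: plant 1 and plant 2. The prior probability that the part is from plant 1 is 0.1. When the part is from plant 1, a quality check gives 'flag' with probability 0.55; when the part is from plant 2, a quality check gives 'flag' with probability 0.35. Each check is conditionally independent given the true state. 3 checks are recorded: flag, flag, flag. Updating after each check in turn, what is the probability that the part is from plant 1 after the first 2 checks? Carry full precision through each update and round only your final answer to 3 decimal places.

After 'flag': P(plant 1) = 0.55·0.1000 / (0.55·0.1000 + 0.35·0.9000) ≈ 0.1486
After 'flag': P(plant 1) = 0.55·0.1486 / (0.55·0.1486 + 0.35·0.8514) ≈ 0.2153

0.215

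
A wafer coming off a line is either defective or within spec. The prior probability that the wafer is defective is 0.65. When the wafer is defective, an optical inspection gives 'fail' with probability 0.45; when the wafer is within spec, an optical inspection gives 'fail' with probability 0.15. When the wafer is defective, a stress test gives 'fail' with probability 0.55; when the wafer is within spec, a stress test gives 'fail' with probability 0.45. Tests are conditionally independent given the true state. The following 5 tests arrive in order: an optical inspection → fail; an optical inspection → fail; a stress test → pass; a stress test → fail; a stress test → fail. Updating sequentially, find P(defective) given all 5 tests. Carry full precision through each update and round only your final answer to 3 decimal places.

After an optical inspection='fail': P(defective) = 0.45·0.6500 / (0.45·0.6500 + 0.15·0.3500) ≈ 0.8478
After an optical inspection='fail': P(defective) = 0.45·0.8478 / (0.45·0.8478 + 0.15·0.1522) ≈ 0.9435
After a stress test='pass': P(defective) = 0.45·0.9435 / (0.45·0.9435 + 0.55·0.0565) ≈ 0.9319
After a stress test='fail': P(defective) = 0.55·0.9319 / (0.55·0.9319 + 0.45·0.0681) ≈ 0.9435
After a stress test='fail': P(defective) = 0.55·0.9435 / (0.55·0.9435 + 0.45·0.0565) ≈ 0.9533

0.953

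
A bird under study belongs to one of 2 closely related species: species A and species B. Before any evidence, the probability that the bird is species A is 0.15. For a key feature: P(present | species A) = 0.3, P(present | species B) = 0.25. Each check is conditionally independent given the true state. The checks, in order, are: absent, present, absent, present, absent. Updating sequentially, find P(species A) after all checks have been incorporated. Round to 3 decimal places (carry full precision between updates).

Each posterior becomes the prior for the next update.
After 'absent': P(species A) = 0.7·0.1500 / (0.7·0.1500 + 0.75·0.8500) ≈ 0.1414
After 'present': P(species A) = 0.3·0.1414 / (0.3·0.1414 + 0.25·0.8586) ≈ 0.1650
After 'absent': P(species A) = 0.7·0.1650 / (0.7·0.1650 + 0.75·0.8350) ≈ 0.1557
After 'present': P(species A) = 0.3·0.1557 / (0.3·0.1557 + 0.25·0.8443) ≈ 0.1812
After 'absent': P(species A) = 0.7·0.1812 / (0.7·0.1812 + 0.75·0.8188) ≈ 0.1712

0.171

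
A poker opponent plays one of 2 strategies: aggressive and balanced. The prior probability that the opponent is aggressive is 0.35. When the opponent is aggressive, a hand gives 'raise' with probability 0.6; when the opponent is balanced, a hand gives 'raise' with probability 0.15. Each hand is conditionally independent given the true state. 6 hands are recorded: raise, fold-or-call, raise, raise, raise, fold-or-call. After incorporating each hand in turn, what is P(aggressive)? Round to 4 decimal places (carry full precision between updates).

Each posterior becomes the prior for the next update.
After 'raise': P(aggressive) = 0.6·0.3500 / (0.6·0.3500 + 0.15·0.6500) ≈ 0.6829
After 'fold-or-call': P(aggressive) = 0.4·0.6829 / (0.4·0.6829 + 0.85·0.3171) ≈ 0.5034
After 'raise': P(aggressive) = 0.6·0.5034 / (0.6·0.5034 + 0.15·0.4966) ≈ 0.8021
After 'raise': P(aggressive) = 0.6·0.8021 / (0.6·0.8021 + 0.15·0.1979) ≈ 0.9419
After 'raise': P(aggressive) = 0.6·0.9419 / (0.6·0.9419 + 0.15·0.0581) ≈ 0.9848
After 'fold-or-call': P(aggressive) = 0.4·0.9848 / (0.4·0.9848 + 0.85·0.0152) ≈ 0.9683

0.9683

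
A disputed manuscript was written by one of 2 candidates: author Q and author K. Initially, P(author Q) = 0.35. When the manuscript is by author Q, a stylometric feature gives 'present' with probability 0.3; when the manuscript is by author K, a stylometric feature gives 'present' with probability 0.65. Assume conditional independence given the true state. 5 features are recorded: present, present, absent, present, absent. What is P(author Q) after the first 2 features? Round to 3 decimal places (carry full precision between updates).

0.103

After 'present': P(author Q) = 0.3·0.3500 / (0.3·0.3500 + 0.65·0.6500) ≈ 0.1991
After 'present': P(author Q) = 0.3·0.1991 / (0.3·0.1991 + 0.65·0.8009) ≈ 0.1029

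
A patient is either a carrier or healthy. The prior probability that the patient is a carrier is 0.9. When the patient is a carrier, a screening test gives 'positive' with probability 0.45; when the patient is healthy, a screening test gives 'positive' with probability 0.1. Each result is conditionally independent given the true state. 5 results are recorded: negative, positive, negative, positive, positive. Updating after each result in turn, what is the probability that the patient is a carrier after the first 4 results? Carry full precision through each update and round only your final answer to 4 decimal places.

0.9855

After 'negative': P(carrier) = 0.55·0.9000 / (0.55·0.9000 + 0.9·0.1000) ≈ 0.8462
After 'positive': P(carrier) = 0.45·0.8462 / (0.45·0.8462 + 0.1·0.1538) ≈ 0.9612
After 'negative': P(carrier) = 0.55·0.9612 / (0.55·0.9612 + 0.9·0.0388) ≈ 0.9380
After 'positive': P(carrier) = 0.45·0.9380 / (0.45·0.9380 + 0.1·0.0620) ≈ 0.9855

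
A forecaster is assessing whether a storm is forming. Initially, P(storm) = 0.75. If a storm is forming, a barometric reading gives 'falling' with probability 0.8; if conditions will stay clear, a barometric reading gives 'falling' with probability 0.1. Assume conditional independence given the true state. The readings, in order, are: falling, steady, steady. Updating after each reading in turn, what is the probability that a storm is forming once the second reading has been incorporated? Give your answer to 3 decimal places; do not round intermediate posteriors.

0.842

After 'falling': P(storm) = 0.8·0.7500 / (0.8·0.7500 + 0.1·0.2500) ≈ 0.9600
After 'steady': P(storm) = 0.2·0.9600 / (0.2·0.9600 + 0.9·0.0400) ≈ 0.8421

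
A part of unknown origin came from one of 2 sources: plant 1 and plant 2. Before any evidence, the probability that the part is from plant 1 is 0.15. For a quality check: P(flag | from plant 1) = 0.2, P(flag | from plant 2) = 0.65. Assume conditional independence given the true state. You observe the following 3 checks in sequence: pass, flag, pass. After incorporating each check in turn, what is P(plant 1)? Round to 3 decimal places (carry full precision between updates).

0.221

After 'pass': P(plant 1) = 0.8·0.1500 / (0.8·0.1500 + 0.35·0.8500) ≈ 0.2874
After 'flag': P(plant 1) = 0.2·0.2874 / (0.2·0.2874 + 0.65·0.7126) ≈ 0.1104
After 'pass': P(plant 1) = 0.8·0.1104 / (0.8·0.1104 + 0.35·0.8896) ≈ 0.2210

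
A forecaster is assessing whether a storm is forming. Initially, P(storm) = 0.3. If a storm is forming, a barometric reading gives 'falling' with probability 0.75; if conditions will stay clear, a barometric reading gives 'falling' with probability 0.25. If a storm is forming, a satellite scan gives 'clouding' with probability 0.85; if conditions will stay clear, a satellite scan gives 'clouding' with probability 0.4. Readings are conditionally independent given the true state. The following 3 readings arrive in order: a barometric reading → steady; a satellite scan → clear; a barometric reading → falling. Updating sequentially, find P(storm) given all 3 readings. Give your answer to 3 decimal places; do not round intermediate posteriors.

0.097

Each posterior becomes the prior for the next update.
After a barometric reading='steady': P(storm) = 0.25·0.3000 / (0.25·0.3000 + 0.75·0.7000) ≈ 0.1250
After a satellite scan='clear': P(storm) = 0.15·0.1250 / (0.15·0.1250 + 0.6·0.8750) ≈ 0.0345
After a barometric reading='falling': P(storm) = 0.75·0.0345 / (0.75·0.0345 + 0.25·0.9655) ≈ 0.0968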